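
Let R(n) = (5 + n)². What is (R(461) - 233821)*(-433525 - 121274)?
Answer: 9245725335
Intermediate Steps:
(R(461) - 233821)*(-433525 - 121274) = ((5 + 461)² - 233821)*(-433525 - 121274) = (466² - 233821)*(-554799) = (217156 - 233821)*(-554799) = -16665*(-554799) = 9245725335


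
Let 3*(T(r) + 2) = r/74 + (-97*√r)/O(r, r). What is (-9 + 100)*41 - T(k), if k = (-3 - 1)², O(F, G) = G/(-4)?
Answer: 136922/37 ≈ 3700.6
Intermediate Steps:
O(F, G) = -G/4 (O(F, G) = G*(-¼) = -G/4)
k = 16 (k = (-4)² = 16)
T(r) = -2 + r/222 + 388/(3*√r) (T(r) = -2 + (r/74 + (-97*√r)/((-r/4)))/3 = -2 + (r*(1/74) + (-97*√r)*(-4/r))/3 = -2 + (r/74 + 388/√r)/3 = -2 + (388/√r + r/74)/3 = -2 + (r/222 + 388/(3*√r)) = -2 + r/222 + 388/(3*√r))
(-9 + 100)*41 - T(k) = (-9 + 100)*41 - (-2 + (1/222)*16 + 388/(3*√16)) = 91*41 - (-2 + 8/111 + (388/3)*(¼)) = 3731 - (-2 + 8/111 + 97/3) = 3731 - 1*1125/37 = 3731 - 1125/37 = 136922/37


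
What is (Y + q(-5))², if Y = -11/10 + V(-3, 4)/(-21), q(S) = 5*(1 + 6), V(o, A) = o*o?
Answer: 5489649/4900 ≈ 1120.3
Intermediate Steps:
V(o, A) = o²
q(S) = 35 (q(S) = 5*7 = 35)
Y = -107/70 (Y = -11/10 + (-3)²/(-21) = -11*⅒ + 9*(-1/21) = -11/10 - 3/7 = -107/70 ≈ -1.5286)
(Y + q(-5))² = (-107/70 + 35)² = (2343/70)² = 5489649/4900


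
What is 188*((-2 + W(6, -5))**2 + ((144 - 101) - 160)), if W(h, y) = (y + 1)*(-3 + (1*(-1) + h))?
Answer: -3196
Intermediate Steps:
W(h, y) = (1 + y)*(-4 + h) (W(h, y) = (1 + y)*(-3 + (-1 + h)) = (1 + y)*(-4 + h))
188*((-2 + W(6, -5))**2 + ((144 - 101) - 160)) = 188*((-2 + (-4 + 6 - 4*(-5) + 6*(-5)))**2 + ((144 - 101) - 160)) = 188*((-2 + (-4 + 6 + 20 - 30))**2 + (43 - 160)) = 188*((-2 - 8)**2 - 117) = 188*((-10)**2 - 117) = 188*(100 - 117) = 188*(-17) = -3196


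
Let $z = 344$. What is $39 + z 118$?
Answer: $40631$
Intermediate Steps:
$39 + z 118 = 39 + 344 \cdot 118 = 39 + 40592 = 40631$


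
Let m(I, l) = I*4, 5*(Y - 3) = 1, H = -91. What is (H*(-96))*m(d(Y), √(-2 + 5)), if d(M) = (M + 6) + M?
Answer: 2166528/5 ≈ 4.3331e+5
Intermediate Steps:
Y = 16/5 (Y = 3 + (⅕)*1 = 3 + ⅕ = 16/5 ≈ 3.2000)
d(M) = 6 + 2*M (d(M) = (6 + M) + M = 6 + 2*M)
m(I, l) = 4*I
(H*(-96))*m(d(Y), √(-2 + 5)) = (-91*(-96))*(4*(6 + 2*(16/5))) = 8736*(4*(6 + 32/5)) = 8736*(4*(62/5)) = 8736*(248/5) = 2166528/5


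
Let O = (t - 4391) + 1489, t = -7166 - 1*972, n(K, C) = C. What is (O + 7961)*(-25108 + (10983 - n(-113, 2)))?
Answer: 43497033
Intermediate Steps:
t = -8138 (t = -7166 - 972 = -8138)
O = -11040 (O = (-8138 - 4391) + 1489 = -12529 + 1489 = -11040)
(O + 7961)*(-25108 + (10983 - n(-113, 2))) = (-11040 + 7961)*(-25108 + (10983 - 1*2)) = -3079*(-25108 + (10983 - 2)) = -3079*(-25108 + 10981) = -3079*(-14127) = 43497033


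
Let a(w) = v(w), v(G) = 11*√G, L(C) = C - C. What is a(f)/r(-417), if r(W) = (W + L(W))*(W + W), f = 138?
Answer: 11*√138/347778 ≈ 0.00037156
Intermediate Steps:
L(C) = 0
a(w) = 11*√w
r(W) = 2*W² (r(W) = (W + 0)*(W + W) = W*(2*W) = 2*W²)
a(f)/r(-417) = (11*√138)/((2*(-417)²)) = (11*√138)/((2*173889)) = (11*√138)/347778 = (11*√138)*(1/347778) = 11*√138/347778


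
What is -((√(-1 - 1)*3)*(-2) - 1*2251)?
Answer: 2251 + 6*I*√2 ≈ 2251.0 + 8.4853*I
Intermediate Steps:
-((√(-1 - 1)*3)*(-2) - 1*2251) = -((√(-2)*3)*(-2) - 2251) = -(((I*√2)*3)*(-2) - 2251) = -((3*I*√2)*(-2) - 2251) = -(-6*I*√2 - 2251) = -(-2251 - 6*I*√2) = 2251 + 6*I*√2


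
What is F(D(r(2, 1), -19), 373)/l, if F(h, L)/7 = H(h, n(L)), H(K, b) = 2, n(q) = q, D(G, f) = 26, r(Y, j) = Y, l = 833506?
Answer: 7/416753 ≈ 1.6797e-5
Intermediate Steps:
F(h, L) = 14 (F(h, L) = 7*2 = 14)
F(D(r(2, 1), -19), 373)/l = 14/833506 = 14*(1/833506) = 7/416753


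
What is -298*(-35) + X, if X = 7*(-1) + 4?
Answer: 10427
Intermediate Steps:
X = -3 (X = -7 + 4 = -3)
-298*(-35) + X = -298*(-35) - 3 = 10430 - 3 = 10427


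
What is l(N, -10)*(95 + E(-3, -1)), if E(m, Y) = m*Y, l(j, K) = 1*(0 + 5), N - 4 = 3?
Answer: 490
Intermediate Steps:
N = 7 (N = 4 + 3 = 7)
l(j, K) = 5 (l(j, K) = 1*5 = 5)
E(m, Y) = Y*m
l(N, -10)*(95 + E(-3, -1)) = 5*(95 - 1*(-3)) = 5*(95 + 3) = 5*98 = 490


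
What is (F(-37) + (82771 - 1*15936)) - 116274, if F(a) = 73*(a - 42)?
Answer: -55206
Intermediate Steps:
F(a) = -3066 + 73*a (F(a) = 73*(-42 + a) = -3066 + 73*a)
(F(-37) + (82771 - 1*15936)) - 116274 = ((-3066 + 73*(-37)) + (82771 - 1*15936)) - 116274 = ((-3066 - 2701) + (82771 - 15936)) - 116274 = (-5767 + 66835) - 116274 = 61068 - 116274 = -55206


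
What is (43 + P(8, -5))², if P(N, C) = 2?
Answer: 2025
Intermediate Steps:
(43 + P(8, -5))² = (43 + 2)² = 45² = 2025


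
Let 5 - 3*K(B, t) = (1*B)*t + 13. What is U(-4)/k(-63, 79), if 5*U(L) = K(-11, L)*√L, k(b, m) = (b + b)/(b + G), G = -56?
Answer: -884*I/135 ≈ -6.5481*I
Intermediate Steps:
K(B, t) = -8/3 - B*t/3 (K(B, t) = 5/3 - ((1*B)*t + 13)/3 = 5/3 - (B*t + 13)/3 = 5/3 - (13 + B*t)/3 = 5/3 + (-13/3 - B*t/3) = -8/3 - B*t/3)
k(b, m) = 2*b/(-56 + b) (k(b, m) = (b + b)/(b - 56) = (2*b)/(-56 + b) = 2*b/(-56 + b))
U(L) = √L*(-8/3 + 11*L/3)/5 (U(L) = ((-8/3 - ⅓*(-11)*L)*√L)/5 = ((-8/3 + 11*L/3)*√L)/5 = (√L*(-8/3 + 11*L/3))/5 = √L*(-8/3 + 11*L/3)/5)
U(-4)/k(-63, 79) = (√(-4)*(-8 + 11*(-4))/15)/((2*(-63)/(-56 - 63))) = ((2*I)*(-8 - 44)/15)/((2*(-63)/(-119))) = ((1/15)*(2*I)*(-52))/((2*(-63)*(-1/119))) = (-104*I/15)/(18/17) = -104*I/15*(17/18) = -884*I/135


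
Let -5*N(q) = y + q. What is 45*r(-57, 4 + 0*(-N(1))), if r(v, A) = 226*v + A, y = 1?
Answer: -579510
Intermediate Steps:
N(q) = -⅕ - q/5 (N(q) = -(1 + q)/5 = -⅕ - q/5)
r(v, A) = A + 226*v
45*r(-57, 4 + 0*(-N(1))) = 45*((4 + 0*(-(-⅕ - ⅕*1))) + 226*(-57)) = 45*((4 + 0*(-(-⅕ - ⅕))) - 12882) = 45*((4 + 0*(-1*(-⅖))) - 12882) = 45*((4 + 0*(⅖)) - 12882) = 45*((4 + 0) - 12882) = 45*(4 - 12882) = 45*(-12878) = -579510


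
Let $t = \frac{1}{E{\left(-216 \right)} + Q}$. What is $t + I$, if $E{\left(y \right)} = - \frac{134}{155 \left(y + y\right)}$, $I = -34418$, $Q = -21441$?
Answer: $- \frac{24706775923714}{717844613} \approx -34418.0$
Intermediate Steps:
$E{\left(y \right)} = - \frac{67}{155 y}$ ($E{\left(y \right)} = - \frac{134}{155 \cdot 2 y} = - \frac{134}{310 y} = - 134 \frac{1}{310 y} = - \frac{67}{155 y}$)
$t = - \frac{33480}{717844613}$ ($t = \frac{1}{- \frac{67}{155 \left(-216\right)} - 21441} = \frac{1}{\left(- \frac{67}{155}\right) \left(- \frac{1}{216}\right) - 21441} = \frac{1}{\frac{67}{33480} - 21441} = \frac{1}{- \frac{717844613}{33480}} = - \frac{33480}{717844613} \approx -4.664 \cdot 10^{-5}$)
$t + I = - \frac{33480}{717844613} - 34418 = - \frac{24706775923714}{717844613}$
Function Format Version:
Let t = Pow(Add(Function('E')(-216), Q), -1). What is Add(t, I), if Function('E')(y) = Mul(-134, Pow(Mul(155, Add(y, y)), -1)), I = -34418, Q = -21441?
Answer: Rational(-24706775923714, 717844613) ≈ -34418.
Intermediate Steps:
Function('E')(y) = Mul(Rational(-67, 155), Pow(y, -1)) (Function('E')(y) = Mul(-134, Pow(Mul(155, Mul(2, y)), -1)) = Mul(-134, Pow(Mul(310, y), -1)) = Mul(-134, Mul(Rational(1, 310), Pow(y, -1))) = Mul(Rational(-67, 155), Pow(y, -1)))
t = Rational(-33480, 717844613) (t = Pow(Add(Mul(Rational(-67, 155), Pow(-216, -1)), -21441), -1) = Pow(Add(Mul(Rational(-67, 155), Rational(-1, 216)), -21441), -1) = Pow(Add(Rational(67, 33480), -21441), -1) = Pow(Rational(-717844613, 33480), -1) = Rational(-33480, 717844613) ≈ -4.6640e-5)
Add(t, I) = Add(Rational(-33480, 717844613), -34418) = Rational(-24706775923714, 717844613)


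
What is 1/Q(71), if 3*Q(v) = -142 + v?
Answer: -3/71 ≈ -0.042253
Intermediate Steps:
Q(v) = -142/3 + v/3 (Q(v) = (-142 + v)/3 = -142/3 + v/3)
1/Q(71) = 1/(-142/3 + (⅓)*71) = 1/(-142/3 + 71/3) = 1/(-71/3) = -3/71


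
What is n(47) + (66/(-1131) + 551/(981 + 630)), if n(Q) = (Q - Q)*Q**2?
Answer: 172285/607347 ≈ 0.28367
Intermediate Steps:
n(Q) = 0 (n(Q) = 0*Q**2 = 0)
n(47) + (66/(-1131) + 551/(981 + 630)) = 0 + (66/(-1131) + 551/(981 + 630)) = 0 + (66*(-1/1131) + 551/1611) = 0 + (-22/377 + 551*(1/1611)) = 0 + (-22/377 + 551/1611) = 0 + 172285/607347 = 172285/607347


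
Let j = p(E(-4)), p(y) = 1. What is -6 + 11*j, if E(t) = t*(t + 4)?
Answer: 5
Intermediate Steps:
E(t) = t*(4 + t)
j = 1
-6 + 11*j = -6 + 11*1 = -6 + 11 = 5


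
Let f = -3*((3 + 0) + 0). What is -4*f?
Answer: 36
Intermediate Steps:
f = -9 (f = -3*(3 + 0) = -3*3 = -9)
-4*f = -4*(-9) = 36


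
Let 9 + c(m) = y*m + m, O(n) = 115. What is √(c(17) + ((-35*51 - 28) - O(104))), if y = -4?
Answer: 2*I*√497 ≈ 44.587*I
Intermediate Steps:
c(m) = -9 - 3*m (c(m) = -9 + (-4*m + m) = -9 - 3*m)
√(c(17) + ((-35*51 - 28) - O(104))) = √((-9 - 3*17) + ((-35*51 - 28) - 1*115)) = √((-9 - 51) + ((-1785 - 28) - 115)) = √(-60 + (-1813 - 115)) = √(-60 - 1928) = √(-1988) = 2*I*√497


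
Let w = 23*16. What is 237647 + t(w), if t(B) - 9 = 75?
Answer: 237731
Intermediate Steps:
w = 368
t(B) = 84 (t(B) = 9 + 75 = 84)
237647 + t(w) = 237647 + 84 = 237731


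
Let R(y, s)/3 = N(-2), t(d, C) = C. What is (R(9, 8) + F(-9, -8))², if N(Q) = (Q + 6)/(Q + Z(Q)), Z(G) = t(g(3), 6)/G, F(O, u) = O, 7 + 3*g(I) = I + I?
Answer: 3249/25 ≈ 129.96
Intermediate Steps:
g(I) = -7/3 + 2*I/3 (g(I) = -7/3 + (I + I)/3 = -7/3 + (2*I)/3 = -7/3 + 2*I/3)
Z(G) = 6/G
N(Q) = (6 + Q)/(Q + 6/Q) (N(Q) = (Q + 6)/(Q + 6/Q) = (6 + Q)/(Q + 6/Q))
R(y, s) = -12/5 (R(y, s) = 3*(-2*(6 - 2)/(6 + (-2)²)) = 3*(-2*4/(6 + 4)) = 3*(-2*4/10) = 3*(-2*⅒*4) = 3*(-⅘) = -12/5)
(R(9, 8) + F(-9, -8))² = (-12/5 - 9)² = (-57/5)² = 3249/25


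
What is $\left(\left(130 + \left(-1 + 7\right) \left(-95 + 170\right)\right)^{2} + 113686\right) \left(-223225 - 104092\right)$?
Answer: $-147320799262$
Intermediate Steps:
$\left(\left(130 + \left(-1 + 7\right) \left(-95 + 170\right)\right)^{2} + 113686\right) \left(-223225 - 104092\right) = \left(\left(130 + 6 \cdot 75\right)^{2} + 113686\right) \left(-327317\right) = \left(\left(130 + 450\right)^{2} + 113686\right) \left(-327317\right) = \left(580^{2} + 113686\right) \left(-327317\right) = \left(336400 + 113686\right) \left(-327317\right) = 450086 \left(-327317\right) = -147320799262$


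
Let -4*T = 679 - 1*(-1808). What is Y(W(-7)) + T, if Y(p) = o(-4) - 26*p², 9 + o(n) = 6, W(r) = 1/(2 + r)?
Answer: -62579/100 ≈ -625.79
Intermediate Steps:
o(n) = -3 (o(n) = -9 + 6 = -3)
Y(p) = -3 - 26*p²
T = -2487/4 (T = -(679 - 1*(-1808))/4 = -(679 + 1808)/4 = -¼*2487 = -2487/4 ≈ -621.75)
Y(W(-7)) + T = (-3 - 26/(2 - 7)²) - 2487/4 = (-3 - 26*(1/(-5))²) - 2487/4 = (-3 - 26*(-⅕)²) - 2487/4 = (-3 - 26*1/25) - 2487/4 = (-3 - 26/25) - 2487/4 = -101/25 - 2487/4 = -62579/100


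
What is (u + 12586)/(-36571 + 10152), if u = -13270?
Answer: 684/26419 ≈ 0.025890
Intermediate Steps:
(u + 12586)/(-36571 + 10152) = (-13270 + 12586)/(-36571 + 10152) = -684/(-26419) = -684*(-1/26419) = 684/26419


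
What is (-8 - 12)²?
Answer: 400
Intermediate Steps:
(-8 - 12)² = (-20)² = 400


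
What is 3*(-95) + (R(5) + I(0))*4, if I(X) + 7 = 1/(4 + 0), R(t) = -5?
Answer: -332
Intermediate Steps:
I(X) = -27/4 (I(X) = -7 + 1/(4 + 0) = -7 + 1/4 = -7 + ¼ = -27/4)
3*(-95) + (R(5) + I(0))*4 = 3*(-95) + (-5 - 27/4)*4 = -285 - 47/4*4 = -285 - 47 = -332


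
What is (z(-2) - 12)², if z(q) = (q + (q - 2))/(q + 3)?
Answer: 324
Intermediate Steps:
z(q) = (-2 + 2*q)/(3 + q) (z(q) = (q + (-2 + q))/(3 + q) = (-2 + 2*q)/(3 + q))
(z(-2) - 12)² = (2*(-1 - 2)/(3 - 2) - 12)² = (2*(-3)/1 - 12)² = (2*1*(-3) - 12)² = (-6 - 12)² = (-18)² = 324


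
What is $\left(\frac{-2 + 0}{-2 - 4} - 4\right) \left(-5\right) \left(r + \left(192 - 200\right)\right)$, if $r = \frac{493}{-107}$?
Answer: $- \frac{74195}{321} \approx -231.14$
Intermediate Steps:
$r = - \frac{493}{107}$ ($r = 493 \left(- \frac{1}{107}\right) = - \frac{493}{107} \approx -4.6075$)
$\left(\frac{-2 + 0}{-2 - 4} - 4\right) \left(-5\right) \left(r + \left(192 - 200\right)\right) = \left(\frac{-2 + 0}{-2 - 4} - 4\right) \left(-5\right) \left(- \frac{493}{107} + \left(192 - 200\right)\right) = \left(- \frac{2}{-6} - 4\right) \left(-5\right) \left(- \frac{493}{107} + \left(192 - 200\right)\right) = \left(\left(-2\right) \left(- \frac{1}{6}\right) - 4\right) \left(-5\right) \left(- \frac{493}{107} - 8\right) = \left(\frac{1}{3} - 4\right) \left(-5\right) \left(- \frac{1349}{107}\right) = \left(- \frac{11}{3}\right) \left(-5\right) \left(- \frac{1349}{107}\right) = \frac{55}{3} \left(- \frac{1349}{107}\right) = - \frac{74195}{321}$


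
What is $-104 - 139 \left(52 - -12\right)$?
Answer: $-9000$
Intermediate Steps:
$-104 - 139 \left(52 - -12\right) = -104 - 139 \left(52 + 12\right) = -104 - 8896 = -9000$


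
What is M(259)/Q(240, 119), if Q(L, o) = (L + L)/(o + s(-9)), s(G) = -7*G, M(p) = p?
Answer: 23569/240 ≈ 98.204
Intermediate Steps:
Q(L, o) = 2*L/(63 + o) (Q(L, o) = (L + L)/(o - 7*(-9)) = (2*L)/(o + 63) = (2*L)/(63 + o) = 2*L/(63 + o))
M(259)/Q(240, 119) = 259/((2*240/(63 + 119))) = 259/((2*240/182)) = 259/((2*240*(1/182))) = 259/(240/91) = 259*(91/240) = 23569/240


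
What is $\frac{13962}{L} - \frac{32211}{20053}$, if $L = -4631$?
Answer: $- \frac{3546687}{767483} \approx -4.6212$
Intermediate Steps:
$\frac{13962}{L} - \frac{32211}{20053} = \frac{13962}{-4631} - \frac{32211}{20053} = 13962 \left(- \frac{1}{4631}\right) - \frac{32211}{20053} = - \frac{13962}{4631} - \frac{32211}{20053} = - \frac{3546687}{767483}$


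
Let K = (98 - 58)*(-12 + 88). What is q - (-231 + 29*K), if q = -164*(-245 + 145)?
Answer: -71529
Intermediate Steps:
K = 3040 (K = 40*76 = 3040)
q = 16400 (q = -164*(-100) = 16400)
q - (-231 + 29*K) = 16400 - (-231 + 29*3040) = 16400 - (-231 + 88160) = 16400 - 1*87929 = 16400 - 87929 = -71529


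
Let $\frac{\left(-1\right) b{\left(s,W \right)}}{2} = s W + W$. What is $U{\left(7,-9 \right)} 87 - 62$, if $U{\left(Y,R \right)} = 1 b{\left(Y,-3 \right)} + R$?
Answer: $3331$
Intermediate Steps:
$b{\left(s,W \right)} = - 2 W - 2 W s$ ($b{\left(s,W \right)} = - 2 \left(s W + W\right) = - 2 \left(W s + W\right) = - 2 \left(W + W s\right) = - 2 W - 2 W s$)
$U{\left(Y,R \right)} = 6 + R + 6 Y$ ($U{\left(Y,R \right)} = 1 \left(\left(-2\right) \left(-3\right) \left(1 + Y\right)\right) + R = 1 \left(6 + 6 Y\right) + R = \left(6 + 6 Y\right) + R = 6 + R + 6 Y$)
$U{\left(7,-9 \right)} 87 - 62 = \left(6 - 9 + 6 \cdot 7\right) 87 - 62 = \left(6 - 9 + 42\right) 87 - 62 = 39 \cdot 87 - 62 = 3393 - 62 = 3331$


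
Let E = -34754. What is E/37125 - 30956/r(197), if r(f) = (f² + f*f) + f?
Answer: -770724802/577776375 ≈ -1.3340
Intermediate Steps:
r(f) = f + 2*f² (r(f) = (f² + f²) + f = 2*f² + f = f + 2*f²)
E/37125 - 30956/r(197) = -34754/37125 - 30956*1/(197*(1 + 2*197)) = -34754*1/37125 - 30956*1/(197*(1 + 394)) = -34754/37125 - 30956/(197*395) = -34754/37125 - 30956/77815 = -770724802/577776375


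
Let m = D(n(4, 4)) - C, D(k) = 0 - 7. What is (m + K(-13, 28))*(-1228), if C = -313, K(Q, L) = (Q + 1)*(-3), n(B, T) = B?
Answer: -419976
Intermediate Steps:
D(k) = -7
K(Q, L) = -3 - 3*Q (K(Q, L) = (1 + Q)*(-3) = -3 - 3*Q)
m = 306 (m = -7 - 1*(-313) = -7 + 313 = 306)
(m + K(-13, 28))*(-1228) = (306 + (-3 - 3*(-13)))*(-1228) = (306 + (-3 + 39))*(-1228) = (306 + 36)*(-1228) = 342*(-1228) = -419976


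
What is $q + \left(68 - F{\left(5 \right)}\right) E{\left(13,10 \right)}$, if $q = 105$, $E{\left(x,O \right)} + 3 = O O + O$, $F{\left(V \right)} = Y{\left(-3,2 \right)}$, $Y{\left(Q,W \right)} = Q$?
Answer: $7702$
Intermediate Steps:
$F{\left(V \right)} = -3$
$E{\left(x,O \right)} = -3 + O + O^{2}$ ($E{\left(x,O \right)} = -3 + \left(O O + O\right) = -3 + \left(O^{2} + O\right) = -3 + \left(O + O^{2}\right) = -3 + O + O^{2}$)
$q + \left(68 - F{\left(5 \right)}\right) E{\left(13,10 \right)} = 105 + \left(68 - -3\right) \left(-3 + 10 + 10^{2}\right) = 105 + \left(68 + 3\right) \left(-3 + 10 + 100\right) = 105 + 71 \cdot 107 = 105 + 7597 = 7702$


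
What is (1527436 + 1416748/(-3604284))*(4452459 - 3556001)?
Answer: 1233820183264858202/901071 ≈ 1.3693e+12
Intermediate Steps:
(1527436 + 1416748/(-3604284))*(4452459 - 3556001) = (1527436 + 1416748*(-1/3604284))*896458 = (1527436 - 354187/901071)*896458 = (1376327929769/901071)*896458 = 1233820183264858202/901071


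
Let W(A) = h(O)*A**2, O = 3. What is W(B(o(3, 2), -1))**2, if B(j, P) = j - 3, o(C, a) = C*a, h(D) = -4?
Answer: 1296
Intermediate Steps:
B(j, P) = -3 + j
W(A) = -4*A**2
W(B(o(3, 2), -1))**2 = (-4*(-3 + 3*2)**2)**2 = (-4*(-3 + 6)**2)**2 = (-4*3**2)**2 = (-4*9)**2 = (-36)**2 = 1296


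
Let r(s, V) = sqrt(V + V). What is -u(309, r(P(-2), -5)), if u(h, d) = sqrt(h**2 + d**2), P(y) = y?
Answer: -sqrt(95471) ≈ -308.98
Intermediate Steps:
r(s, V) = sqrt(2)*sqrt(V) (r(s, V) = sqrt(2*V) = sqrt(2)*sqrt(V))
u(h, d) = sqrt(d**2 + h**2)
-u(309, r(P(-2), -5)) = -sqrt((sqrt(2)*sqrt(-5))**2 + 309**2) = -sqrt((sqrt(2)*(I*sqrt(5)))**2 + 95481) = -sqrt((I*sqrt(10))**2 + 95481) = -sqrt(-10 + 95481) = -sqrt(95471)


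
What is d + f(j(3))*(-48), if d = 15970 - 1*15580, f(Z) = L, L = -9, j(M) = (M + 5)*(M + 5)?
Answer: 822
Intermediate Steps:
j(M) = (5 + M)**2 (j(M) = (5 + M)*(5 + M) = (5 + M)**2)
f(Z) = -9
d = 390 (d = 15970 - 15580 = 390)
d + f(j(3))*(-48) = 390 - 9*(-48) = 390 + 432 = 822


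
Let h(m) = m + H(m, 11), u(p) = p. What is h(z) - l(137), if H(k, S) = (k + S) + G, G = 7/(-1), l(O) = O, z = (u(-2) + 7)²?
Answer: -83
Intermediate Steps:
z = 25 (z = (-2 + 7)² = 5² = 25)
G = -7 (G = 7*(-1) = -7)
H(k, S) = -7 + S + k (H(k, S) = (k + S) - 7 = (S + k) - 7 = -7 + S + k)
h(m) = 4 + 2*m (h(m) = m + (-7 + 11 + m) = m + (4 + m) = 4 + 2*m)
h(z) - l(137) = (4 + 2*25) - 1*137 = (4 + 50) - 137 = 54 - 137 = -83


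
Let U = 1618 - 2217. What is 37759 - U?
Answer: 38358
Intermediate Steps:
U = -599
37759 - U = 37759 - 1*(-599) = 37759 + 599 = 38358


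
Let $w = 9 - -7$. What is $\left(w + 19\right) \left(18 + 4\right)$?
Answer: $770$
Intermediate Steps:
$w = 16$ ($w = 9 + 7 = 16$)
$\left(w + 19\right) \left(18 + 4\right) = \left(16 + 19\right) \left(18 + 4\right) = 35 \cdot 22 = 770$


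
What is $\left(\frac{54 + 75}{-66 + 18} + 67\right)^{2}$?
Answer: $\frac{1058841}{256} \approx 4136.1$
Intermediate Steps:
$\left(\frac{54 + 75}{-66 + 18} + 67\right)^{2} = \left(\frac{129}{-48} + 67\right)^{2} = \left(129 \left(- \frac{1}{48}\right) + 67\right)^{2} = \left(- \frac{43}{16} + 67\right)^{2} = \left(\frac{1029}{16}\right)^{2} = \frac{1058841}{256}$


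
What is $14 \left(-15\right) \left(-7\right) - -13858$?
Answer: $15328$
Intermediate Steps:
$14 \left(-15\right) \left(-7\right) - -13858 = \left(-210\right) \left(-7\right) + 13858 = 1470 + 13858 = 15328$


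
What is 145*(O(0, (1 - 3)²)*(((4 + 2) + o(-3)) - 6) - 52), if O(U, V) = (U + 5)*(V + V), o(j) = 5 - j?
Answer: 38860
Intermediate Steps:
O(U, V) = 2*V*(5 + U) (O(U, V) = (5 + U)*(2*V) = 2*V*(5 + U))
145*(O(0, (1 - 3)²)*(((4 + 2) + o(-3)) - 6) - 52) = 145*((2*(1 - 3)²*(5 + 0))*(((4 + 2) + (5 - 1*(-3))) - 6) - 52) = 145*((2*(-2)²*5)*((6 + (5 + 3)) - 6) - 52) = 145*((2*4*5)*((6 + 8) - 6) - 52) = 145*(40*(14 - 6) - 52) = 145*(40*8 - 52) = 145*(320 - 52) = 145*268 = 38860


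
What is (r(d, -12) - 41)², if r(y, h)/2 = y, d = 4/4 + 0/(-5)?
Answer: 1521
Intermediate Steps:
d = 1 (d = 4*(¼) + 0*(-⅕) = 1 + 0 = 1)
r(y, h) = 2*y
(r(d, -12) - 41)² = (2*1 - 41)² = (2 - 41)² = (-39)² = 1521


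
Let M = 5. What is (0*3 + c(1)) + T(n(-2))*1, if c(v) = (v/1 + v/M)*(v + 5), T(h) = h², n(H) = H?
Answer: 56/5 ≈ 11.200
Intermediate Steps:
c(v) = 6*v*(5 + v)/5 (c(v) = (v/1 + v/5)*(v + 5) = (v*1 + v*(⅕))*(5 + v) = (v + v/5)*(5 + v) = (6*v/5)*(5 + v) = 6*v*(5 + v)/5)
(0*3 + c(1)) + T(n(-2))*1 = (0*3 + (6/5)*1*(5 + 1)) + (-2)²*1 = (0 + (6/5)*1*6) + 4*1 = (0 + 36/5) + 4 = 36/5 + 4 = 56/5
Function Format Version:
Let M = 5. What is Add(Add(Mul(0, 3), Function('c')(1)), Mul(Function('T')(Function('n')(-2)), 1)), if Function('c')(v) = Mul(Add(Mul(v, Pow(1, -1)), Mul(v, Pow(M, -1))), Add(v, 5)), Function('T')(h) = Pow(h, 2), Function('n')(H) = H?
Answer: Rational(56, 5) ≈ 11.200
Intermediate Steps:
Function('c')(v) = Mul(Rational(6, 5), v, Add(5, v)) (Function('c')(v) = Mul(Add(Mul(v, Pow(1, -1)), Mul(v, Pow(5, -1))), Add(v, 5)) = Mul(Add(Mul(v, 1), Mul(v, Rational(1, 5))), Add(5, v)) = Mul(Add(v, Mul(Rational(1, 5), v)), Add(5, v)) = Mul(Mul(Rational(6, 5), v), Add(5, v)) = Mul(Rational(6, 5), v, Add(5, v)))
Add(Add(Mul(0, 3), Function('c')(1)), Mul(Function('T')(Function('n')(-2)), 1)) = Add(Add(Mul(0, 3), Mul(Rational(6, 5), 1, Add(5, 1))), Mul(Pow(-2, 2), 1)) = Add(Add(0, Mul(Rational(6, 5), 1, 6)), Mul(4, 1)) = Add(Add(0, Rational(36, 5)), 4) = Add(Rational(36, 5), 4) = Rational(56, 5)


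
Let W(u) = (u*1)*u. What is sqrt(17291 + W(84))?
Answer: sqrt(24347) ≈ 156.04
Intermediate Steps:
W(u) = u**2 (W(u) = u*u = u**2)
sqrt(17291 + W(84)) = sqrt(17291 + 84**2) = sqrt(17291 + 7056) = sqrt(24347)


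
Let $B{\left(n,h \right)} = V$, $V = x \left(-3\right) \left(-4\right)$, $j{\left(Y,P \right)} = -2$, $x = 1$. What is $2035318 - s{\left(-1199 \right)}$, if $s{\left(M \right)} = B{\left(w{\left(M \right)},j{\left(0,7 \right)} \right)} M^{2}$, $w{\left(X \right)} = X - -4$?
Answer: $-15215894$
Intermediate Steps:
$w{\left(X \right)} = 4 + X$ ($w{\left(X \right)} = X + 4 = 4 + X$)
$V = 12$ ($V = 1 \left(-3\right) \left(-4\right) = \left(-3\right) \left(-4\right) = 12$)
$B{\left(n,h \right)} = 12$
$s{\left(M \right)} = 12 M^{2}$
$2035318 - s{\left(-1199 \right)} = 2035318 - 12 \left(-1199\right)^{2} = 2035318 - 12 \cdot 1437601 = 2035318 - 17251212 = -15215894$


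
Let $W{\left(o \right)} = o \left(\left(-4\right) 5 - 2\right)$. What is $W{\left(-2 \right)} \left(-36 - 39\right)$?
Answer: $-3300$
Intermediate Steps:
$W{\left(o \right)} = - 22 o$ ($W{\left(o \right)} = o \left(-20 - 2\right) = o \left(-22\right) = - 22 o$)
$W{\left(-2 \right)} \left(-36 - 39\right) = \left(-22\right) \left(-2\right) \left(-36 - 39\right) = 44 \left(-75\right) = -3300$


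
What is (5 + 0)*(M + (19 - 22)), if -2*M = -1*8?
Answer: 5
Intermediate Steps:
M = 4 (M = -(-1)*8/2 = -1/2*(-8) = 4)
(5 + 0)*(M + (19 - 22)) = (5 + 0)*(4 + (19 - 22)) = 5*(4 - 3) = 5*1 = 5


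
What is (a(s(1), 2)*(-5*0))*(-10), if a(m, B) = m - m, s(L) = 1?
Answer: 0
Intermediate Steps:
a(m, B) = 0
(a(s(1), 2)*(-5*0))*(-10) = (0*(-5*0))*(-10) = (0*0)*(-10) = 0*(-10) = 0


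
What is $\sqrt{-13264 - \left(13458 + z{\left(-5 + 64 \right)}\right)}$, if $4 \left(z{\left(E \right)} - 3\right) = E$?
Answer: $\frac{i \sqrt{106959}}{2} \approx 163.52 i$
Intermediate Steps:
$z{\left(E \right)} = 3 + \frac{E}{4}$
$\sqrt{-13264 - \left(13458 + z{\left(-5 + 64 \right)}\right)} = \sqrt{-13264 - \left(13461 + \frac{-5 + 64}{4}\right)} = \sqrt{-13264 - \left(13461 + \frac{59}{4}\right)} = \sqrt{-13264 - \frac{53903}{4}} = \sqrt{- \frac{106959}{4}} = \frac{i \sqrt{106959}}{2}$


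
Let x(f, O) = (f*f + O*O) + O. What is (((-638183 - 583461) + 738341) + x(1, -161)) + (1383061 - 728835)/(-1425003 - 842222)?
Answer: -1037351315176/2267225 ≈ -4.5754e+5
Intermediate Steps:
x(f, O) = O + O**2 + f**2 (x(f, O) = (f**2 + O**2) + O = (O**2 + f**2) + O = O + O**2 + f**2)
(((-638183 - 583461) + 738341) + x(1, -161)) + (1383061 - 728835)/(-1425003 - 842222) = (((-638183 - 583461) + 738341) + (-161 + (-161)**2 + 1**2)) + (1383061 - 728835)/(-1425003 - 842222) = ((-1221644 + 738341) + (-161 + 25921 + 1)) + 654226/(-2267225) = (-483303 + 25761) + 654226*(-1/2267225) = -457542 - 654226/2267225 = -1037351315176/2267225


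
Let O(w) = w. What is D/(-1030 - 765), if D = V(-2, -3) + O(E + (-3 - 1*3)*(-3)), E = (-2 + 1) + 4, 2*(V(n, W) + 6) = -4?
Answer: -13/1795 ≈ -0.0072423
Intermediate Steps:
V(n, W) = -8 (V(n, W) = -6 + (½)*(-4) = -6 - 2 = -8)
E = 3 (E = -1 + 4 = 3)
D = 13 (D = -8 + (3 + (-3 - 1*3)*(-3)) = -8 + (3 + (-3 - 3)*(-3)) = -8 + (3 - 6*(-3)) = -8 + (3 + 18) = -8 + 21 = 13)
D/(-1030 - 765) = 13/(-1030 - 765) = 13/(-1795) = -1/1795*13 = -13/1795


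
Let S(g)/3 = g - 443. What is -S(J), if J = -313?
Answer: 2268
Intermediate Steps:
S(g) = -1329 + 3*g (S(g) = 3*(g - 443) = 3*(-443 + g) = -1329 + 3*g)
-S(J) = -(-1329 + 3*(-313)) = -(-1329 - 939) = -1*(-2268) = 2268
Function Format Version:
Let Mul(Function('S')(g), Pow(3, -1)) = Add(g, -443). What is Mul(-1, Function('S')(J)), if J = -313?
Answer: 2268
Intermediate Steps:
Function('S')(g) = Add(-1329, Mul(3, g)) (Function('S')(g) = Mul(3, Add(g, -443)) = Mul(3, Add(-443, g)) = Add(-1329, Mul(3, g)))
Mul(-1, Function('S')(J)) = Mul(-1, Add(-1329, Mul(3, -313))) = Mul(-1, Add(-1329, -939)) = Mul(-1, -2268) = 2268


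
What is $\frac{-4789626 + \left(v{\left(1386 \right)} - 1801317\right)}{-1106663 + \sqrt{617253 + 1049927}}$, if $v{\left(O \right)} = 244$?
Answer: $\frac{7293682727437}{1224701328389} + \frac{13181398 \sqrt{416795}}{1224701328389} \approx 5.9624$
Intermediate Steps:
$\frac{-4789626 + \left(v{\left(1386 \right)} - 1801317\right)}{-1106663 + \sqrt{617253 + 1049927}} = \frac{-4789626 + \left(244 - 1801317\right)}{-1106663 + \sqrt{617253 + 1049927}} = \frac{-4789626 - 1801073}{-1106663 + \sqrt{1667180}} = - \frac{6590699}{-1106663 + 2 \sqrt{416795}}$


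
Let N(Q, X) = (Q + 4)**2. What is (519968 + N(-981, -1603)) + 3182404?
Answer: 4656901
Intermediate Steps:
N(Q, X) = (4 + Q)**2
(519968 + N(-981, -1603)) + 3182404 = (519968 + (4 - 981)**2) + 3182404 = (519968 + (-977)**2) + 3182404 = (519968 + 954529) + 3182404 = 1474497 + 3182404 = 4656901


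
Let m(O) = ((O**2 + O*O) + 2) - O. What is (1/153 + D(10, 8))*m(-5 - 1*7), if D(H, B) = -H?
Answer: -461758/153 ≈ -3018.0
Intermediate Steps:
m(O) = 2 - O + 2*O**2 (m(O) = ((O**2 + O**2) + 2) - O = (2*O**2 + 2) - O = (2 + 2*O**2) - O = 2 - O + 2*O**2)
(1/153 + D(10, 8))*m(-5 - 1*7) = (1/153 - 1*10)*(2 - (-5 - 1*7) + 2*(-5 - 1*7)**2) = (1/153 - 10)*(2 - (-5 - 7) + 2*(-5 - 7)**2) = -1529*(2 - 1*(-12) + 2*(-12)**2)/153 = -1529*(2 + 12 + 2*144)/153 = -1529*(2 + 12 + 288)/153 = -1529/153*302 = -461758/153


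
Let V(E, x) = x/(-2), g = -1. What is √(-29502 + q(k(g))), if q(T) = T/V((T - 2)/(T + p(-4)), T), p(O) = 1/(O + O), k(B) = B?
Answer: 8*I*√461 ≈ 171.77*I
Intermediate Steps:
p(O) = 1/(2*O)
V(E, x) = -x/2 (V(E, x) = x*(-½) = -x/2)
q(T) = -2 (q(T) = T/((-T/2)) = T*(-2/T) = -2)
√(-29502 + q(k(g))) = √(-29502 - 2) = √(-29504) = 8*I*√461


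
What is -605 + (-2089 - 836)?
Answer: -3530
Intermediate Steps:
-605 + (-2089 - 836) = -605 - 2925 = -3530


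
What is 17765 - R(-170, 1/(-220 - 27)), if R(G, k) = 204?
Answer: 17561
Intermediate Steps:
17765 - R(-170, 1/(-220 - 27)) = 17765 - 1*204 = 17765 - 204 = 17561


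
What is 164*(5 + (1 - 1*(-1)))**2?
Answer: 8036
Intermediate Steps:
164*(5 + (1 - 1*(-1)))**2 = 164*(5 + (1 + 1))**2 = 164*(5 + 2)**2 = 164*7**2 = 164*49 = 8036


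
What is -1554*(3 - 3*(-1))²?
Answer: -55944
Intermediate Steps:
-1554*(3 - 3*(-1))² = -1554*(3 + 3)² = -1554*6² = -1554*36 = -55944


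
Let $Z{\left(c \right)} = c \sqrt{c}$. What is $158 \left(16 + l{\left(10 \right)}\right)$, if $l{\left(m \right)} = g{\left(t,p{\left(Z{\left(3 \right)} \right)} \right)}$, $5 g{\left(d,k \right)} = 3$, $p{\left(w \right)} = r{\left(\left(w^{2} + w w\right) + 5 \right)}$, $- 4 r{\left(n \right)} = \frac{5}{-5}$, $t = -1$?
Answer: $\frac{13114}{5} \approx 2622.8$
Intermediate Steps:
$r{\left(n \right)} = \frac{1}{4}$ ($r{\left(n \right)} = - \frac{5 \frac{1}{-5}}{4} = - \frac{5 \left(- \frac{1}{5}\right)}{4} = \left(- \frac{1}{4}\right) \left(-1\right) = \frac{1}{4}$)
$Z{\left(c \right)} = c^{\frac{3}{2}}$
$p{\left(w \right)} = \frac{1}{4}$
$g{\left(d,k \right)} = \frac{3}{5}$ ($g{\left(d,k \right)} = \frac{1}{5} \cdot 3 = \frac{3}{5}$)
$l{\left(m \right)} = \frac{3}{5}$
$158 \left(16 + l{\left(10 \right)}\right) = 158 \left(16 + \frac{3}{5}\right) = 158 \cdot \frac{83}{5} = \frac{13114}{5}$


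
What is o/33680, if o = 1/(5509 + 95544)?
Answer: 1/3403465040 ≈ 2.9382e-10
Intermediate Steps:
o = 1/101053 ≈ 9.8958e-6
o/33680 = (1/101053)/33680 = (1/101053)*(1/33680) = 1/3403465040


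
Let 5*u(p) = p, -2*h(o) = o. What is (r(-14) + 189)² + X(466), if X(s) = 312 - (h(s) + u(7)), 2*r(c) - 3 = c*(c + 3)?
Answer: 1441997/20 ≈ 72100.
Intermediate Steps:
r(c) = 3/2 + c*(3 + c)/2 (r(c) = 3/2 + (c*(c + 3))/2 = 3/2 + (c*(3 + c))/2 = 3/2 + c*(3 + c)/2)
h(o) = -o/2
u(p) = p/5
X(s) = 1553/5 + s/2 (X(s) = 312 - (-s/2 + (⅕)*7) = 312 - (-s/2 + 7/5) = 312 - (7/5 - s/2) = 312 + (-7/5 + s/2) = 1553/5 + s/2)
(r(-14) + 189)² + X(466) = ((3/2 + (½)*(-14)² + (3/2)*(-14)) + 189)² + (1553/5 + (½)*466) = ((3/2 + (½)*196 - 21) + 189)² + (1553/5 + 233) = ((3/2 + 98 - 21) + 189)² + 2718/5 = (157/2 + 189)² + 2718/5 = (535/2)² + 2718/5 = 286225/4 + 2718/5 = 1441997/20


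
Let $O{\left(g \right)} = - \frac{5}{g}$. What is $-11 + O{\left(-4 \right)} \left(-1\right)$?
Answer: $- \frac{49}{4} \approx -12.25$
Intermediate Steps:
$-11 + O{\left(-4 \right)} \left(-1\right) = -11 + - \frac{5}{-4} \left(-1\right) = -11 + \left(-5\right) \left(- \frac{1}{4}\right) \left(-1\right) = -11 + \frac{5}{4} \left(-1\right) = -11 - \frac{5}{4} = - \frac{49}{4}$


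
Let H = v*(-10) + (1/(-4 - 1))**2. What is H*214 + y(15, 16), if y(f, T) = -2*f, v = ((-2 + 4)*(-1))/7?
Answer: 103248/175 ≈ 589.99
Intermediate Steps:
v = -2/7 (v = (2*(-1))*(1/7) = -2*1/7 = -2/7 ≈ -0.28571)
H = 507/175 (H = -2/7*(-10) + (1/(-4 - 1))**2 = 20/7 + (1/(-5))**2 = 20/7 + (-1/5)**2 = 20/7 + 1/25 = 507/175 ≈ 2.8971)
H*214 + y(15, 16) = (507/175)*214 - 2*15 = 108498/175 - 30 = 103248/175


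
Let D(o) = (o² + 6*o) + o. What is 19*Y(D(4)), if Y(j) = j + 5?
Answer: 931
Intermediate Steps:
D(o) = o² + 7*o
Y(j) = 5 + j
19*Y(D(4)) = 19*(5 + 4*(7 + 4)) = 19*(5 + 4*11) = 19*(5 + 44) = 19*49 = 931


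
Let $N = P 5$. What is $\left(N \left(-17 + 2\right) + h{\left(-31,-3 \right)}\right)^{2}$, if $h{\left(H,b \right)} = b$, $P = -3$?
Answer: $49284$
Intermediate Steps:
$N = -15$ ($N = \left(-3\right) 5 = -15$)
$\left(N \left(-17 + 2\right) + h{\left(-31,-3 \right)}\right)^{2} = \left(- 15 \left(-17 + 2\right) - 3\right)^{2} = \left(\left(-15\right) \left(-15\right) - 3\right)^{2} = \left(225 - 3\right)^{2} = 222^{2} = 49284$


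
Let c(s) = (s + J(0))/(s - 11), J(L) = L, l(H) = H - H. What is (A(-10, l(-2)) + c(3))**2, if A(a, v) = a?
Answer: 6889/64 ≈ 107.64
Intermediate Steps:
l(H) = 0
c(s) = s/(-11 + s) (c(s) = (s + 0)/(s - 11) = s/(-11 + s))
(A(-10, l(-2)) + c(3))**2 = (-10 + 3/(-11 + 3))**2 = (-10 + 3/(-8))**2 = (-10 + 3*(-1/8))**2 = (-10 - 3/8)**2 = (-83/8)**2 = 6889/64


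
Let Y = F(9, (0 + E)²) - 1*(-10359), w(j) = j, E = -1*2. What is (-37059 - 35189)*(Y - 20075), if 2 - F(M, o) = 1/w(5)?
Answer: 3509157608/5 ≈ 7.0183e+8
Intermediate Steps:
E = -2
F(M, o) = 9/5 (F(M, o) = 2 - 1/5 = 2 - 1*⅕ = 2 - ⅕ = 9/5)
Y = 51804/5 (Y = 9/5 - 1*(-10359) = 9/5 + 10359 = 51804/5 ≈ 10361.)
(-37059 - 35189)*(Y - 20075) = (-37059 - 35189)*(51804/5 - 20075) = -72248*(-48571/5) = 3509157608/5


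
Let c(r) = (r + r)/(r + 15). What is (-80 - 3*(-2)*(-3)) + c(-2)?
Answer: -1278/13 ≈ -98.308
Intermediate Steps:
c(r) = 2*r/(15 + r) (c(r) = (2*r)/(15 + r) = 2*r/(15 + r))
(-80 - 3*(-2)*(-3)) + c(-2) = (-80 - 3*(-2)*(-3)) + 2*(-2)/(15 - 2) = (-80 + 6*(-3)) + 2*(-2)/13 = (-80 - 18) + 2*(-2)*(1/13) = -98 - 4/13 = -1278/13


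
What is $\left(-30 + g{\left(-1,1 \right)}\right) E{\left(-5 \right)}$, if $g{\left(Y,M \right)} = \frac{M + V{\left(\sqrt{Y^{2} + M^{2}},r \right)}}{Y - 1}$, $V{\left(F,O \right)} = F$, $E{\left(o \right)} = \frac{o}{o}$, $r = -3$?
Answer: $- \frac{61}{2} - \frac{\sqrt{2}}{2} \approx -31.207$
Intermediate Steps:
$E{\left(o \right)} = 1$
$g{\left(Y,M \right)} = \frac{M + \sqrt{M^{2} + Y^{2}}}{-1 + Y}$ ($g{\left(Y,M \right)} = \frac{M + \sqrt{Y^{2} + M^{2}}}{Y - 1} = \frac{M + \sqrt{M^{2} + Y^{2}}}{-1 + Y}$)
$\left(-30 + g{\left(-1,1 \right)}\right) E{\left(-5 \right)} = \left(-30 + \frac{1 + \sqrt{1^{2} + \left(-1\right)^{2}}}{-1 - 1}\right) 1 = \left(-30 + \frac{1 + \sqrt{1 + 1}}{-2}\right) 1 = \left(-30 - \frac{1 + \sqrt{2}}{2}\right) 1 = \left(-30 - \left(\frac{1}{2} + \frac{\sqrt{2}}{2}\right)\right) 1 = \left(- \frac{61}{2} - \frac{\sqrt{2}}{2}\right) 1 = - \frac{61}{2} - \frac{\sqrt{2}}{2}$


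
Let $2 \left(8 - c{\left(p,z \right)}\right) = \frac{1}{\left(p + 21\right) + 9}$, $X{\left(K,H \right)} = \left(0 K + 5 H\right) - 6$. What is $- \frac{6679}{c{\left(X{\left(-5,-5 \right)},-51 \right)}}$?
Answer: $- \frac{13358}{17} \approx -785.76$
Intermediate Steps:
$X{\left(K,H \right)} = -6 + 5 H$ ($X{\left(K,H \right)} = \left(0 + 5 H\right) - 6 = 5 H - 6 = -6 + 5 H$)
$c{\left(p,z \right)} = 8 - \frac{1}{2 \left(30 + p\right)}$ ($c{\left(p,z \right)} = 8 - \frac{1}{2 \left(\left(p + 21\right) + 9\right)} = 8 - \frac{1}{2 \left(\left(21 + p\right) + 9\right)} = 8 - \frac{1}{2 \left(30 + p\right)}$)
$- \frac{6679}{c{\left(X{\left(-5,-5 \right)},-51 \right)}} = - \frac{6679}{\frac{1}{2} \frac{1}{30 + \left(-6 + 5 \left(-5\right)\right)} \left(479 + 16 \left(-6 + 5 \left(-5\right)\right)\right)} = - \frac{6679}{\frac{1}{2} \frac{1}{30 - 31} \left(479 + 16 \left(-6 - 25\right)\right)} = - \frac{6679}{\frac{1}{2} \frac{1}{30 - 31} \left(479 + 16 \left(-31\right)\right)} = - \frac{6679}{\frac{1}{2} \frac{1}{-1} \left(479 - 496\right)} = - \frac{6679}{\frac{1}{2} \left(-1\right) \left(-17\right)} = - \frac{6679}{\frac{17}{2}} = \left(-6679\right) \frac{2}{17} = - \frac{13358}{17}$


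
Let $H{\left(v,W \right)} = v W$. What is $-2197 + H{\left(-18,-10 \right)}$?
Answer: $-2017$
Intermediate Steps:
$H{\left(v,W \right)} = W v$
$-2197 + H{\left(-18,-10 \right)} = -2197 - -180 = -2197 + 180 = -2017$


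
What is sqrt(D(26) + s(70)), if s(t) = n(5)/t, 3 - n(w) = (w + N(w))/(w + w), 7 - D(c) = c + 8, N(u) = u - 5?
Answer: I*sqrt(5285)/14 ≈ 5.1927*I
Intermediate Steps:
N(u) = -5 + u
D(c) = -1 - c (D(c) = 7 - (c + 8) = 7 - (8 + c) = 7 + (-8 - c) = -1 - c)
n(w) = 3 - (-5 + 2*w)/(2*w) (n(w) = 3 - (w + (-5 + w))/(w + w) = 3 - (-5 + 2*w)/(2*w))
s(t) = 5/(2*t) (s(t) = (2 + (5/2)/5)/t = (2 + (5/2)*(1/5))/t = (2 + 1/2)/t = 5/(2*t))
sqrt(D(26) + s(70)) = sqrt((-1 - 1*26) + (5/2)/70) = sqrt((-1 - 26) + (5/2)*(1/70)) = sqrt(-27 + 1/28) = sqrt(-755/28) = I*sqrt(5285)/14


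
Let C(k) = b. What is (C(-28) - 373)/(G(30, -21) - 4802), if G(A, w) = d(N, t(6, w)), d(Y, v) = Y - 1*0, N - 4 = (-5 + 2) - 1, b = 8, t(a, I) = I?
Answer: 365/4802 ≈ 0.076010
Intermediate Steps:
N = 0 (N = 4 + ((-5 + 2) - 1) = 4 + (-3 - 1) = 4 - 4 = 0)
d(Y, v) = Y (d(Y, v) = Y + 0 = Y)
G(A, w) = 0
C(k) = 8
(C(-28) - 373)/(G(30, -21) - 4802) = (8 - 373)/(0 - 4802) = -365/(-4802) = -365*(-1/4802) = 365/4802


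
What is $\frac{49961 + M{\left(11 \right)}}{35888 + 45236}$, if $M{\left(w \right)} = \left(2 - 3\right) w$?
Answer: $\frac{24975}{40562} \approx 0.61572$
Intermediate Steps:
$M{\left(w \right)} = - w$
$\frac{49961 + M{\left(11 \right)}}{35888 + 45236} = \frac{49961 - 11}{35888 + 45236} = \frac{49961 - 11}{81124} = 49950 \cdot \frac{1}{81124} = \frac{24975}{40562}$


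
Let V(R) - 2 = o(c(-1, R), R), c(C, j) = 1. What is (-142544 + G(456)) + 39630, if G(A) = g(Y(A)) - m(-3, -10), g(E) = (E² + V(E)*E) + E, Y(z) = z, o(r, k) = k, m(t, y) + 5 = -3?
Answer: 314334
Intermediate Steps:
m(t, y) = -8 (m(t, y) = -5 - 3 = -8)
V(R) = 2 + R
g(E) = E + E² + E*(2 + E) (g(E) = (E² + (2 + E)*E) + E = (E² + E*(2 + E)) + E = E + E² + E*(2 + E))
G(A) = 8 + A*(3 + 2*A) (G(A) = A*(3 + 2*A) - 1*(-8) = A*(3 + 2*A) + 8 = 8 + A*(3 + 2*A))
(-142544 + G(456)) + 39630 = (-142544 + (8 + 456*(3 + 2*456))) + 39630 = (-142544 + (8 + 456*(3 + 912))) + 39630 = (-142544 + (8 + 456*915)) + 39630 = (-142544 + (8 + 417240)) + 39630 = (-142544 + 417248) + 39630 = 274704 + 39630 = 314334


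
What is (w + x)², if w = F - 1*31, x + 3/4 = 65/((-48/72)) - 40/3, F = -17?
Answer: 3667225/144 ≈ 25467.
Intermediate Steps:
x = -1339/12 (x = -¾ + (65/((-48/72)) - 40/3) = -¾ + (65/((-48*1/72)) - 40*⅓) = -¾ + (65/(-⅔) - 40/3) = -¾ + (65*(-3/2) - 40/3) = -¾ + (-195/2 - 40/3) = -¾ - 665/6 = -1339/12 ≈ -111.58)
w = -48 (w = -17 - 1*31 = -17 - 31 = -48)
(w + x)² = (-48 - 1339/12)² = (-1915/12)² = 3667225/144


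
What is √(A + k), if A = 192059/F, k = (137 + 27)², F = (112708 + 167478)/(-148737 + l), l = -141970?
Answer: I*√13532146900388602/280186 ≈ 415.18*I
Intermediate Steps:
F = -280186/290707 (F = (112708 + 167478)/(-148737 - 141970) = 280186/(-290707) = 280186*(-1/290707) = -280186/290707 ≈ -0.96381)
k = 26896 (k = 164² = 26896)
A = -55832895713/280186 (A = 192059/(-280186/290707) = 192059*(-290707/280186) = -55832895713/280186 ≈ -1.9927e+5)
√(A + k) = √(-55832895713/280186 + 26896) = √(-48297013057/280186) = I*√13532146900388602/280186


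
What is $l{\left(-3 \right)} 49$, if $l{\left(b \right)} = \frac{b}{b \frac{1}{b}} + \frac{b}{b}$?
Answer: $-98$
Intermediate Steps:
$l{\left(b \right)} = 1 + b$ ($l{\left(b \right)} = \frac{b}{1} + 1 = b 1 + 1 = b + 1 = 1 + b$)
$l{\left(-3 \right)} 49 = \left(1 - 3\right) 49 = \left(-2\right) 49 = -98$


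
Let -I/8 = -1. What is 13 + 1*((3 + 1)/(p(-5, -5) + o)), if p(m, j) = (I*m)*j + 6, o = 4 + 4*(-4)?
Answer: 1263/97 ≈ 13.021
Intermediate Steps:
I = 8 (I = -8*(-1) = 8)
o = -12 (o = 4 - 16 = -12)
p(m, j) = 6 + 8*j*m (p(m, j) = (8*m)*j + 6 = 8*j*m + 6 = 6 + 8*j*m)
13 + 1*((3 + 1)/(p(-5, -5) + o)) = 13 + 1*((3 + 1)/((6 + 8*(-5)*(-5)) - 12)) = 13 + 1*(4/((6 + 200) - 12)) = 13 + 1*(4/(206 - 12)) = 13 + 1*(4/194) = 13 + 1*(4*(1/194)) = 13 + 1*(2/97) = 13 + 2/97 = 1263/97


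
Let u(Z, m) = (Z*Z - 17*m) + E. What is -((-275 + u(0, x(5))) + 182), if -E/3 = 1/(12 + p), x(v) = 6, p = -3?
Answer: 586/3 ≈ 195.33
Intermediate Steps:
E = -1/3 (E = -3/(12 - 3) = -3/9 = -3*1/9 = -1/3 ≈ -0.33333)
u(Z, m) = -1/3 + Z**2 - 17*m (u(Z, m) = (Z*Z - 17*m) - 1/3 = (Z**2 - 17*m) - 1/3 = -1/3 + Z**2 - 17*m)
-((-275 + u(0, x(5))) + 182) = -((-275 + (-1/3 + 0**2 - 17*6)) + 182) = -((-275 + (-1/3 + 0 - 102)) + 182) = -((-275 - 307/3) + 182) = -(-1132/3 + 182) = -1*(-586/3) = 586/3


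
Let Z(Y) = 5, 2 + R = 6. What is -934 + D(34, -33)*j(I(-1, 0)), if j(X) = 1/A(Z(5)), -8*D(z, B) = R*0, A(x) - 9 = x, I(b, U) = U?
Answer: -934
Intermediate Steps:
R = 4 (R = -2 + 6 = 4)
A(x) = 9 + x
D(z, B) = 0 (D(z, B) = -0/2 = -⅛*0 = 0)
j(X) = 1/14 (j(X) = 1/(9 + 5) = 1/14)
-934 + D(34, -33)*j(I(-1, 0)) = -934 + 0*(1/14) = -934 + 0 = -934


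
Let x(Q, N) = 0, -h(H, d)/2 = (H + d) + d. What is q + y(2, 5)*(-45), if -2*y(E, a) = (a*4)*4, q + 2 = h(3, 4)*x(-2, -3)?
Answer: 1798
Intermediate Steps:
h(H, d) = -4*d - 2*H (h(H, d) = -2*((H + d) + d) = -2*(H + 2*d) = -4*d - 2*H)
q = -2 (q = -2 + (-4*4 - 2*3)*0 = -2 + (-16 - 6)*0 = -2 - 22*0 = -2 + 0 = -2)
y(E, a) = -8*a (y(E, a) = -a*4*4/2 = -4*a*4/2 = -8*a)
q + y(2, 5)*(-45) = -2 - 8*5*(-45) = -2 - 40*(-45) = -2 + 1800 = 1798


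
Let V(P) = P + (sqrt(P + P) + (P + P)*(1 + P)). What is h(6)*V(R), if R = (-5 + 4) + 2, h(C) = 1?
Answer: 5 + sqrt(2) ≈ 6.4142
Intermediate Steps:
R = 1 (R = -1 + 2 = 1)
V(P) = P + sqrt(2)*sqrt(P) + 2*P*(1 + P) (V(P) = P + (sqrt(2*P) + (2*P)*(1 + P)) = P + (sqrt(2)*sqrt(P) + 2*P*(1 + P)) = P + sqrt(2)*sqrt(P) + 2*P*(1 + P))
h(6)*V(R) = 1*(2*1**2 + 3*1 + sqrt(2)*sqrt(1)) = 1*(2*1 + 3 + sqrt(2)*1) = 1*(2 + 3 + sqrt(2)) = 1*(5 + sqrt(2)) = 5 + sqrt(2)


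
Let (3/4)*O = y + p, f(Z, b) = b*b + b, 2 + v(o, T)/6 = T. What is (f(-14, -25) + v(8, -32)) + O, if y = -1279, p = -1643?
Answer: -3500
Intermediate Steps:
v(o, T) = -12 + 6*T
f(Z, b) = b + b**2 (f(Z, b) = b**2 + b = b + b**2)
O = -3896 (O = 4*(-1279 - 1643)/3 = (4/3)*(-2922) = -3896)
(f(-14, -25) + v(8, -32)) + O = (-25*(1 - 25) + (-12 + 6*(-32))) - 3896 = (-25*(-24) + (-12 - 192)) - 3896 = (600 - 204) - 3896 = 396 - 3896 = -3500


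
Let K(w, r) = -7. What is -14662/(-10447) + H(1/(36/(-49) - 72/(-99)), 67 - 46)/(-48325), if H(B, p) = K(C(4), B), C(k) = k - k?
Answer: 708614279/504851275 ≈ 1.4036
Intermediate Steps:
C(k) = 0
H(B, p) = -7
-14662/(-10447) + H(1/(36/(-49) - 72/(-99)), 67 - 46)/(-48325) = -14662/(-10447) - 7/(-48325) = -14662*(-1/10447) - 7*(-1/48325) = 14662/10447 + 7/48325 = 708614279/504851275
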